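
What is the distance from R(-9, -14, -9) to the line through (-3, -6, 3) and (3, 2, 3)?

12

A direction vector is d = (6, 8, 0).
AP = (-6, -8, -12), and AP × d = (96, -72, 0).
|AP × d|² = 14400 and |d|² = 100, so the distance is √(14400/100) = √144 = 12.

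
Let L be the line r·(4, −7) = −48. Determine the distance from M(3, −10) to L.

2√65

d = |4·3 + (-7)·(-10) − (-48)| / √(16 + 49) = |130|/√65 = 2√65.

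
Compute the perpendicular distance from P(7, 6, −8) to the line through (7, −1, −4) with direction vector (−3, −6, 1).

√19

Direction vector d = (−3, −6, 1).
AP = (0, 7, −4), and AP × d = (−17, 12, 21).
|AP × d|² = 874 and |d|² = 46, so the distance is √(874/46) = √19.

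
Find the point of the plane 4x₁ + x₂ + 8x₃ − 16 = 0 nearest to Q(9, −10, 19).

(1, -12, 3)

n = (4, 1, 8), |n|² = 81, and n·Q − 16 = 162.
t = 162/81 = 2, so the foot is Q − t·n = (9, −10, 19) − 2·(4, 1, 8) = (1, −12, 3).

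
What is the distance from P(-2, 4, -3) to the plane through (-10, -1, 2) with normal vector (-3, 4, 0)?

4/5

The plane has equation n·(r − (-10, -1, 2)) = 0, i.e. n·r = 26.
n = (-3, 4, 0); n·P − 26 = -4; |n| = 5; distance = 4/5.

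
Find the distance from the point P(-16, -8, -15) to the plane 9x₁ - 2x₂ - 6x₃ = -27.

1

Normal vector n = (9, -2, -6), and n·(-16, -8, -15) - (-27) = -11.
|n| = √(81 + 4 + 36) = 11, so the distance is |-11|/11 = 1.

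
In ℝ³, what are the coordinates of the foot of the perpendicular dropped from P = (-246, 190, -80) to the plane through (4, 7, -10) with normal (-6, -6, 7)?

n = (-6, -6, 7), |n|² = 121, and n·P − (-136) = -88.
t = -88/121 = -8/11, so the foot is P − t·n = (-246, 190, -80) − (-8/11)·(-6, -6, 7) = (-2754/11, 2042/11, -824/11).

(-2754/11, 2042/11, -824/11)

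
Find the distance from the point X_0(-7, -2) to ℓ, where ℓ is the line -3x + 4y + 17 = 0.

The normal to the line is n = (-3, 4) with |n| = 5.
|n·X_0 − (-17)| = |13 − (-17)| = 30, so the distance is 30/5 = 6.

6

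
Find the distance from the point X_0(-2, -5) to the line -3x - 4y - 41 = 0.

3

d = |(-3)·(-2) + (-4)·(-5) − 41| / √(9 + 16) = |-15|/5 = 3.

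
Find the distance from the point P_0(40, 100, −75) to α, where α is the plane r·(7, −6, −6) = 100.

n = (7, −6, −6); n·P − 100 = 30; |n| = 11; distance = 30/11.

30/11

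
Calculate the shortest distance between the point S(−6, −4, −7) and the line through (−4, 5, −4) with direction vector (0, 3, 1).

2

Direction vector d = (0, 3, 1).
AP = (−2, −9, −3), and AP × d = (0, 2, −6).
|AP × d|² = 40 and |d|² = 10, so the distance is √(40/10) = √4 = 2.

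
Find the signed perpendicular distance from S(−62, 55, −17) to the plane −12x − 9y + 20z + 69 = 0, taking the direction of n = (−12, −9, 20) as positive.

n·S − (-69) = -22.
|n| = 25, so the signed distance is -22/25.

-22/25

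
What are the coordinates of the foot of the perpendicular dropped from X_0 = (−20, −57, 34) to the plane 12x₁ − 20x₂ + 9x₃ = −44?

The perpendicular from X_0 has direction n = (12, −20, 9): r = (−20, −57, 34) + t(12, −20, 9).
Substitute into the plane: n·(X_0 + tn) = -44 gives 1206 + 625t = -44, so t = -2.
Foot = (−20, −57, 34) + (-2)·(12, −20, 9) = (−44, −17, 16).

(-44, -17, 16)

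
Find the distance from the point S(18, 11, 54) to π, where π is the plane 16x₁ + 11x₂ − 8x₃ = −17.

2/7

Normal vector n = (16, 11, −8), and n·(18, 11, 54) − (−17) = −6.
|n| = √(256 + 121 + 64) = 21, so the distance is |-6|/21 = 2/7.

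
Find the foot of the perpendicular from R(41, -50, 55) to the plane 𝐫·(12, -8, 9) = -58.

(-19, -10, 10)

n = (12, -8, 9), |n|² = 289, and n·R − (-58) = 1445.
t = 1445/289 = 5, so the foot is R − t·n = (41, -50, 55) − 5·(12, -8, 9) = (-19, -10, 10).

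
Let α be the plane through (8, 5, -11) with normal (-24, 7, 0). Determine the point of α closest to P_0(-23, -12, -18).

The perpendicular from P_0 has direction n = (-24, 7, 0): r = (-23, -12, -18) + t(-24, 7, 0).
Substitute into the plane: n·(P_0 + tn) = -157 gives 468 + 625t = -157, so t = -1.
Foot = (-23, -12, -18) + (-1)·(-24, 7, 0) = (1, -19, -18).

(1, -19, -18)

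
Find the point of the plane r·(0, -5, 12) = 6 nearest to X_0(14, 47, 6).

n = (0, -5, 12), |n|² = 169, and n·X_0 − 6 = -169.
t = -169/169 = -1, so the foot is X_0 − t·n = (14, 47, 6) − (-1)·(0, -5, 12) = (14, 42, 18).

(14, 42, 18)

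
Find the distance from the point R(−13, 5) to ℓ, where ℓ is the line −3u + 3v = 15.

The normal to the line is n = (−3, 3) with |n| = 3√2.
|n·R − 15| = |54 − 15| = 39, so the distance is 39/(3√2) = 13/√2.

13√2/2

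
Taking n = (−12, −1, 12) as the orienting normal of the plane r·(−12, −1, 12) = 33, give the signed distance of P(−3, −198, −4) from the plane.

9

n·P − 33 = 153.
|n| = 17, so the signed distance is 153/17 = 9.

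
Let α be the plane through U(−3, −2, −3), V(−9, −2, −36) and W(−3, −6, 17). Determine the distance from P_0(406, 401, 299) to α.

9

UV = (−6, 0, −33) and UW = (0, −4, 20), so a normal is n = UV × UW = (−132, 120, 24).
Then n·(406, 401, 299) − 84 = 1620.
|n| = √(17424 + 14400 + 576) = 180, so the distance is |1620|/180 = 9.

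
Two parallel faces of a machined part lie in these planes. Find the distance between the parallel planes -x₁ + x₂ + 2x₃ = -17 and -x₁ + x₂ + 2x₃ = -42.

25√6/6

With common normal n = (-1, 1, 2) (|n| = √6), the distance is |(-17) − (-42)|/|n| = 25/√6.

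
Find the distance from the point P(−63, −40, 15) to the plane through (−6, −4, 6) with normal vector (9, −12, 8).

9/17

The plane has equation n·(r − (−6, −4, 6)) = 0, i.e. n·r = 42.
Then n·(−63, −40, 15) − 42 = −9.
|n| = √(81 + 144 + 64) = 17, so the distance is |-9|/17 = 9/17.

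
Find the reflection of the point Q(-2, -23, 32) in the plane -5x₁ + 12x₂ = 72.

n = (-5, 12, 0), |n|² = 169, n·Q − 72 = -338, so t = -338/169 = -2.
Foot F = Q − (-2)·n = (-12, 1, 32); the reflection is 2F − Q = (-22, 25, 32).

(-22, 25, 32)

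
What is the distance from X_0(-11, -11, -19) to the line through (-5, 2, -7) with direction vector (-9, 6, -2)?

√349

Direction vector d = (-9, 6, -2).
AP = (-6, -13, -12); AP·d = 0, |AP|² = 349, |d|² = 121.
distance² = |AP|² − (AP·d)²/|d|² = 349 − 0/121 = 349, so the distance is √349.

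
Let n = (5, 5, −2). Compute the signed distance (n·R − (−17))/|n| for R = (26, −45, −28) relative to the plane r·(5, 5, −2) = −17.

n·R − (-17) = -22.
|n| = 3√6, so the signed distance is -22/(3√6).

-22/(3√6)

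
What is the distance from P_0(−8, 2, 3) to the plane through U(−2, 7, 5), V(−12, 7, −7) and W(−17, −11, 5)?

UV = (−10, 0, −12) and UW = (−15, −18, 0), so a normal is n = UV × UW = (−216, 180, 180).
n = (−216, 180, 180); n·P − 2592 = 36; |n| = 36√86; distance = 36/(36√86) = √86/86.

1/√86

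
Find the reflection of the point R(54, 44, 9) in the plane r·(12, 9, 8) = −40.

With n = (12, 9, 8), the signed offset is (n·R − (-40))/|n|² = 1156/289 = 4.
R' = R − 2t·n = (54, 44, 9) − 8·(12, 9, 8) = (−42, −28, −55).

(-42, -28, -55)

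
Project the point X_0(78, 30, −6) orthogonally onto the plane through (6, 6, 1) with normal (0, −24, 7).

(78, 6, 1)

The perpendicular from X_0 has direction n = (0, −24, 7): r = (78, 30, −6) + μ(0, −24, 7).
Substitute into the plane: n·(X_0 + μn) = -137 gives -762 + 625μ = -137, so μ = 1.
Foot = (78, 30, −6) + 1·(0, −24, 7) = (78, 6, 1).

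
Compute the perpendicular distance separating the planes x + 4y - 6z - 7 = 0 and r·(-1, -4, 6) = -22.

15√53/53

Divide the second equation by -1 to match normals: x + 4y - 6z = 22.
Both planes have normal n = (1, 4, -6), |n| = √53. Any point on the first plane is at distance |22 − 7|/|n| = 15/√53 from the second.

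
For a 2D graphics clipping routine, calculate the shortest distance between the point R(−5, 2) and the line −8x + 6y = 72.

d = |(-8)·(-5) + 6·2 − 72| / √(64 + 36) = |-20|/10 = 2.

2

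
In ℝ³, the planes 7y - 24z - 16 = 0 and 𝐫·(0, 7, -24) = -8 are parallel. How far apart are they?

24/25

Both planes have normal n = (0, 7, -24), |n| = 25. Any point on the first plane is at distance |(-8) − 16|/|n| = 24/25 from the second.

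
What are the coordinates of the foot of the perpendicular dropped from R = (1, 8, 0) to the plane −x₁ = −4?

(4, 8, 0)

n = (−1, 0, 0), |n|² = 1, and n·R − (-4) = 3.
t = 3/1 = 3, so the foot is R − t·n = (1, 8, 0) − 3·(−1, 0, 0) = (4, 8, 0).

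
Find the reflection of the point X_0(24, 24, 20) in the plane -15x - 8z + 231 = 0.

(-6, 24, 4)

With n = (-15, 0, -8), the signed offset is (n·X_0 − (-231))/|n|² = -289/289 = -1.
X_0' = X_0 − 2t·n = (24, 24, 20) − (-2)·(-15, 0, -8) = (-6, 24, 4).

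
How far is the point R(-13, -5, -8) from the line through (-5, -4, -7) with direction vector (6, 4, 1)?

Direction vector d = (6, 4, 1).
AP = (-8, -1, -1); AP·d = -53, |AP|² = 66, |d|² = 53.
distance² = |AP|² − (AP·d)²/|d|² = 66 − 2809/53 = 13, so the distance is √13.

√13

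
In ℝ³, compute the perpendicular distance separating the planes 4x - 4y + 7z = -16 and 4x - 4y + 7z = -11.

5/9

With common normal n = (4, -4, 7) (|n| = 9), the distance is |(-16) − (-11)|/|n| = 5/9.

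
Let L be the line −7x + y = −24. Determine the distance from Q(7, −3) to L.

14√2/5

d = |(-7)·7 + 1·(-3) − (-24)| / √(49 + 1) = |-28|/(5√2) = 14√2/5.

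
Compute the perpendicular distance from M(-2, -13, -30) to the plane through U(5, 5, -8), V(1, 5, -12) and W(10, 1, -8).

30/√57

UV = (-4, 0, -4) and UW = (5, -4, 0), so a normal is n = UV × UW = (-16, -20, 16).
Then n·(-2, -13, -30) - (-308) = 120.
|n| = √(256 + 400 + 256) = 4√57, so the distance is |120|/(4√57) = 10√57/19.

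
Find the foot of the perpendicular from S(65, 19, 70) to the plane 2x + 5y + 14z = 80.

(55, -6, 0)

n = (2, 5, 14), |n|² = 225, and n·S − 80 = 1125.
t = 1125/225 = 5, so the foot is S − t·n = (65, 19, 70) − 5·(2, 5, 14) = (55, -6, 0).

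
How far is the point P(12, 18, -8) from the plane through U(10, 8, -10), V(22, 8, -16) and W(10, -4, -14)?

UV = (12, 0, -6) and UW = (0, -12, -4), so a normal is n = UV × UW = (-72, 48, -144).
Then n·(12, 18, -8) - 1104 = 48.
|n| = √(5184 + 2304 + 20736) = 168, so the distance is |48|/168 = 2/7.

2/7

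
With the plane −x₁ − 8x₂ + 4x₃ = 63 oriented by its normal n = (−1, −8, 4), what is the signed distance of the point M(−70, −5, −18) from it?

-25/9

n·M − 63 = -25.
|n| = 9, so the signed distance is -25/9.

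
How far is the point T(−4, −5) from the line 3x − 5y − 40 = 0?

27√34/34

d = |3·(-4) + (-5)·(-5) − 40| / √(9 + 25) = |-27|/√34 = 27√34/34.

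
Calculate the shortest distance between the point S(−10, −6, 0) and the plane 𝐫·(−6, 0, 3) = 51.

3/√5

Normal vector n = (−6, 0, 3), and n·(−10, −6, 0) − 51 = 9.
|n| = √(36 + 0 + 9) = 3√5, so the distance is |9|/(3√5) = 3√5/5.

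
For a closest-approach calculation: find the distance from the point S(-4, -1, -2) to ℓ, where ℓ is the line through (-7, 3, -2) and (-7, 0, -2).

3

A direction vector is d = (0, -3, 0).
AP = (3, -4, 0); AP·d = 12, |AP|² = 25, |d|² = 9.
distance² = |AP|² − (AP·d)²/|d|² = 25 − 144/9 = 9, so the distance is 3.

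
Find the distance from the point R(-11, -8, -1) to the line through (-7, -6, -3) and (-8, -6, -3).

A direction vector is d = (-1, 0, 0).
AP = (-4, -2, 2); AP·d = 4, |AP|² = 24, |d|² = 1.
distance² = |AP|² − (AP·d)²/|d|² = 24 − 16/1 = 8, so the distance is 2√2.

2√2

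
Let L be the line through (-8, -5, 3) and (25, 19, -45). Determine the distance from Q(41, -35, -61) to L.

A direction vector is d = (33, 24, -48).
AP = (49, -30, -64); AP·d = 3969, |AP|² = 7397, |d|² = 3969.
distance² = |AP|² − (AP·d)²/|d|² = 7397 − 15752961/3969 = 3428, so the distance is 2√857.

2√857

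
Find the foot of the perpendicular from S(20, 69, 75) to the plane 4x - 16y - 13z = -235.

(36, 5, 23)

n = (4, -16, -13), |n|² = 441, and n·S − (-235) = -1764.
t = -1764/441 = -4, so the foot is S − t·n = (20, 69, 75) − (-4)·(4, -16, -13) = (36, 5, 23).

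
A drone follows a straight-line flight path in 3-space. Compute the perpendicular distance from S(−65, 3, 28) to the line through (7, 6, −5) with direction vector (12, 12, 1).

Direction vector d = (12, 12, 1).
AP = (−72, −3, 33), and AP × d = (−399, 468, −828).
|AP × d|² = 1063809 and |d|² = 289, so the distance is √(1063809/289) = √3681 = 3√409.

3√409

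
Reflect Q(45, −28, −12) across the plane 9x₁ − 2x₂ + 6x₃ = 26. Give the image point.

With n = (9, −2, 6), the signed offset is (n·Q − 26)/|n|² = 363/121 = 3.
Q' = Q − 2t·n = (45, −28, −12) − 6·(9, −2, 6) = (−9, −16, −48).

(-9, -16, -48)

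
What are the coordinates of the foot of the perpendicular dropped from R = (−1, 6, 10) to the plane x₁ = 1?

(1, 6, 10)

The perpendicular from R has direction n = (1, 0, 0): r = (−1, 6, 10) + μ(1, 0, 0).
Substitute into the plane: n·(R + μn) = 1 gives -1 + 1μ = 1, so μ = 2.
Foot = (−1, 6, 10) + 2·(1, 0, 0) = (1, 6, 10).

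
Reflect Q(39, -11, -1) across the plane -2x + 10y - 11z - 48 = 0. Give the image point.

(35, 9, -23)

n = (-2, 10, -11), |n|² = 225, n·Q − 48 = -225, so t = -225/225 = -1.
Foot F = Q − (-1)·n = (37, -1, -12); the reflection is 2F − Q = (35, 9, -23).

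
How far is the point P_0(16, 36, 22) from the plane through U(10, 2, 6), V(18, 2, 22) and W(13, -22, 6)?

2

UV = (8, 0, 16) and UW = (3, -24, 0), so a normal is n = UV × UW = (384, 48, -192).
d = |384·16 + 48·36 + (-192)·22 − 2784| / √(147456 + 2304 + 36864) = |864| / 432 = 2.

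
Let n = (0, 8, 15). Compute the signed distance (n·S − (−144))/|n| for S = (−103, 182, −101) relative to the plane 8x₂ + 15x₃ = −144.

n·S − (-144) = 85.
|n| = 17, so the signed distance is 85/17 = 5.

5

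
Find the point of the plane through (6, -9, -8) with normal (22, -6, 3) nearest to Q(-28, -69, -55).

(-6, -75, -52)

The perpendicular from Q has direction n = (22, -6, 3): r = (-28, -69, -55) + t(22, -6, 3).
Substitute into the plane: n·(Q + tn) = 162 gives -367 + 529t = 162, so t = 1.
Foot = (-28, -69, -55) + 1·(22, -6, 3) = (-6, -75, -52).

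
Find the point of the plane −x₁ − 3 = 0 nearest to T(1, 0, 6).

(-3, 0, 6)

The perpendicular from T has direction n = (−1, 0, 0): r = (1, 0, 6) + t(−1, 0, 0).
Substitute into the plane: n·(T + tn) = 3 gives -1 + 1t = 3, so t = 4.
Foot = (1, 0, 6) + 4·(−1, 0, 0) = (−3, 0, 6).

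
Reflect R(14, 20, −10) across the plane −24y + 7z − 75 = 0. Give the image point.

(14, -28, 4)

n = (0, −24, 7), |n|² = 625, n·R − 75 = -625, so t = -625/625 = -1.
Foot F = R − (-1)·n = (14, −4, −3); the reflection is 2F − R = (14, −28, 4).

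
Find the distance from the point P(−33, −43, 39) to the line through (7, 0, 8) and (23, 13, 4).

21

A direction vector is d = (16, 13, −4).
AP = (−40, −43, 31), and AP × d = (−231, 336, 168).
|AP × d|² = 194481 and |d|² = 441, so the distance is √(194481/441) = √441 = 21.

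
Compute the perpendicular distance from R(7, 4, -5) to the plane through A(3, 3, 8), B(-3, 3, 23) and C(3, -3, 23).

AB = (-6, 0, 15) and AC = (0, -6, 15), so a normal is n = AB × AC = (90, 90, 36).
Then n·(7, 4, -5) - 828 = -18.
|n| = √(8100 + 8100 + 1296) = 54√6, so the distance is |-18|/(54√6) = √6/18.

√6/18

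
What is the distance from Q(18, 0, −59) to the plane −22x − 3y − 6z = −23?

n = (−22, −3, −6); n·P − (-23) = -19; |n| = 23; distance = 19/23.

19/23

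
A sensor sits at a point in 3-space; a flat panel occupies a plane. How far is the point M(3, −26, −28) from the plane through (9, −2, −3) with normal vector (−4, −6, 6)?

9/√22

The plane has equation n·(r − (9, −2, −3)) = 0, i.e. n·r = -42.
Then n·(3, −26, −28) − (−42) = 18.
|n| = √(16 + 36 + 36) = 2√22, so the distance is |18|/(2√22) = 9/√22.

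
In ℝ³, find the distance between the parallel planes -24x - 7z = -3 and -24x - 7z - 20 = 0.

With common normal n = (-24, 0, -7) (|n| = 25), the distance is |(-3) − 20|/|n| = 23/25.

23/25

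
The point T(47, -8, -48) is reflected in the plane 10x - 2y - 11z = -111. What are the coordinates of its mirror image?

With n = (10, -2, -11), the signed offset is (n·T − (-111))/|n|² = 1125/225 = 5.
T' = T − 2t·n = (47, -8, -48) − 10·(10, -2, -11) = (-53, 12, 62).

(-53, 12, 62)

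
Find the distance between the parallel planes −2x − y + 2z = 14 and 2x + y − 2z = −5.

3

Divide the second equation by -1 to match normals: −2x − y + 2z = 5.
With common normal n = (−2, −1, 2) (|n| = 3), the distance is |14 − 5|/|n| = 9/3 = 3.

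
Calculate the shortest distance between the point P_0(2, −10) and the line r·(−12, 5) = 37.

111/13

The normal to the line is n = (−12, 5) with |n| = 13.
|n·P_0 − 37| = |-74 − 37| = 111, so the distance is 111/13.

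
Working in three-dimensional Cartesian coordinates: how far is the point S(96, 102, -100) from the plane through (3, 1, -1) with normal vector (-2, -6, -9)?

9

The plane has equation n·(r − (3, 1, -1)) = 0, i.e. n·r = -3.
Then n·(96, 102, -100) - (-3) = 99.
|n| = √(4 + 36 + 81) = 11, so the distance is |99|/11 = 9.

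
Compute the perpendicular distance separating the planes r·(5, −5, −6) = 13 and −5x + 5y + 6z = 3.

16/√86

Divide the second equation by -1 to match normals: 5x − 5y − 6z = -3.
Both planes have normal n = (5, −5, −6), |n| = √86. Any point on the first plane is at distance |(-3) − 13|/|n| = 16/√86 from the second.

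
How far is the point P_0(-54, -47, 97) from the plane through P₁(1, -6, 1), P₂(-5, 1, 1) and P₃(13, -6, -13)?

P₁P₂ = (-6, 7, 0) and P₁P₃ = (12, 0, -14), so a normal is n = P₁P₂ × P₁P₃ = (-98, -84, -84).
Then n·(-54, -47, 97) - 322 = 770.
|n| = √(9604 + 7056 + 7056) = 154, so the distance is |770|/154 = 5.

5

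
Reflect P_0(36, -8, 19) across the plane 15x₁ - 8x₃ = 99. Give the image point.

(6, -8, 35)

n = (15, 0, -8), |n|² = 289, n·P_0 − 99 = 289, so t = 289/289 = 1.
Foot F = P_0 − 1·n = (21, -8, 27); the reflection is 2F − P_0 = (6, -8, 35).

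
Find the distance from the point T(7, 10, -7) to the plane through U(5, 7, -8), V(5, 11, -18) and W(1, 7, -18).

7√6/18

UV = (0, 4, -10) and UW = (-4, 0, -10), so a normal is n = UV × UW = (-40, 40, 16).
d = |(-40)·7 + 40·10 + 16·(-7) − (-48)| / √(1600 + 1600 + 256) = |56| / (24√6) = 7/(3√6).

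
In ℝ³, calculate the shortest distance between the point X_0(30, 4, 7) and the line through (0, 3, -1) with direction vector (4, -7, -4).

Direction vector d = (4, -7, -4).
AP = (30, 1, 8); AP·d = 81, |AP|² = 965, |d|² = 81.
distance² = |AP|² − (AP·d)²/|d|² = 965 − 6561/81 = 884, so the distance is 2√221.

2√221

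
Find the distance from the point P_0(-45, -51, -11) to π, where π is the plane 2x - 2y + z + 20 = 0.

n = (2, -2, 1); n·P − (-20) = 21; |n| = 3; distance = 21/3 = 7.

7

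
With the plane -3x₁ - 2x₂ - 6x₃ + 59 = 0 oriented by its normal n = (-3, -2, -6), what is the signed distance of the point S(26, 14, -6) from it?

n·S − (-59) = -11.
|n| = 7, so the signed distance is -11/7.

-11/7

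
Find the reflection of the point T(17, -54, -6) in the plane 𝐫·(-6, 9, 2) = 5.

n = (-6, 9, 2), |n|² = 121, n·T − 5 = -605, so t = -605/121 = -5.
Foot F = T − (-5)·n = (-13, -9, 4); the reflection is 2F − T = (-43, 36, 14).

(-43, 36, 14)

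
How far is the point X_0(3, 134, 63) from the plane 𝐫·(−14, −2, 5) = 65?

d = |(-14)·3 + (-2)·134 + 5·63 − 65| / √(196 + 4 + 25) = |-60| / 15 = 4.

4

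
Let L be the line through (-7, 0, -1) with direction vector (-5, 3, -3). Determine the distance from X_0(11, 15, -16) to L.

3√86

Direction vector d = (-5, 3, -3).
AP = (18, 15, -15), and AP × d = (0, 129, 129).
|AP × d|² = 33282 and |d|² = 43, so the distance is √(33282/43) = √774 = 3√86.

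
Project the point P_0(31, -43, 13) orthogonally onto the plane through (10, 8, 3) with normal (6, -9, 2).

(1, 2, 3)

n = (6, -9, 2), |n|² = 121, and n·P_0 − (-6) = 605.
t = 605/121 = 5, so the foot is P_0 − t·n = (31, -43, 13) − 5·(6, -9, 2) = (1, 2, 3).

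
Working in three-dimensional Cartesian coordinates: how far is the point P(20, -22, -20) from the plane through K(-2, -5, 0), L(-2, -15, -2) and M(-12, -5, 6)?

KL = (0, -10, -2) and KM = (-10, 0, 6), so a normal is n = KL × KM = (-60, 20, -100).
Then n·(20, -22, -20) - 20 = 340.
|n| = √(3600 + 400 + 10000) = 20√35, so the distance is |340|/(20√35) = 17√35/35.

17/√35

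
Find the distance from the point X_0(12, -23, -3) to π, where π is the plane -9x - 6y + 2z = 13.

d = |(-9)·12 + (-6)·(-23) + 2·(-3) − 13| / √(81 + 36 + 4) = |11| / 11 = 1.

1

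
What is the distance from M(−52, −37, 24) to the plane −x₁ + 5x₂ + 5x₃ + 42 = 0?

29/√51

Normal vector n = (−1, 5, 5), and n·(−52, −37, 24) − (−42) = 29.
|n| = √(1 + 25 + 25) = √51, so the distance is |29|/√51 = 29/√51.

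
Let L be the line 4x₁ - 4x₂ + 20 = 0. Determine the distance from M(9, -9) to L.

d = |4·9 + (-4)·(-9) − (-20)| / √(16 + 16) = |92|/(4√2) = 23√2/2.

23/√2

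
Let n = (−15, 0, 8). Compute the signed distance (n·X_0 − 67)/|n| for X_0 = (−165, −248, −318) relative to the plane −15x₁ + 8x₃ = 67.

n·X_0 − 67 = -136.
|n| = 17, so the signed distance is -136/17 = -8.

-8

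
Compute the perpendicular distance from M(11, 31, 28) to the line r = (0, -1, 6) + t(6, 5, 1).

Direction vector d = (6, 5, 1).
AP = (11, 32, 22); AP·d = 248, |AP|² = 1629, |d|² = 62.
distance² = |AP|² − (AP·d)²/|d|² = 1629 − 61504/62 = 637, so the distance is 7√13.

7√13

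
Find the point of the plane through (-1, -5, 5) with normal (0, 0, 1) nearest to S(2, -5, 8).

(2, -5, 5)

The perpendicular from S has direction n = (0, 0, 1): r = (2, -5, 8) + μ(0, 0, 1).
Substitute into the plane: n·(S + μn) = 5 gives 8 + 1μ = 5, so μ = -3.
Foot = (2, -5, 8) + (-3)·(0, 0, 1) = (2, -5, 5).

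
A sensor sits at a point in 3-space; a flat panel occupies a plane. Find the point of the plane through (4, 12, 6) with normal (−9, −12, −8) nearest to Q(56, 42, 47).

n = (−9, −12, −8), |n|² = 289, and n·Q − (-228) = -1156.
t = -1156/289 = -4, so the foot is Q − t·n = (56, 42, 47) − (-4)·(−9, −12, −8) = (20, −6, 15).

(20, -6, 15)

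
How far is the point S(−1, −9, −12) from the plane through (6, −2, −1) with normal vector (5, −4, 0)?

7/√41

The plane has equation n·(r − (6, −2, −1)) = 0, i.e. n·r = 38.
Then n·(−1, −9, −12) − 38 = −7.
|n| = √(25 + 16 + 0) = √41, so the distance is |-7|/√41 = 7√41/41.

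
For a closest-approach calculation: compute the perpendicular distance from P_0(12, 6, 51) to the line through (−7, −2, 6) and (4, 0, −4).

A direction vector is d = (11, 2, −10).
AP = (19, 8, 45), and AP × d = (−170, 685, −50).
|AP × d|² = 500625 and |d|² = 225, so the distance is √(500625/225) = √2225 = 5√89.

5√89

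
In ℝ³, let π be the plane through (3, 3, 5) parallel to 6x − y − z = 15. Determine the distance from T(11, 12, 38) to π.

3√38/19

Parallel planes share the normal n = (6, −1, −1); since (3, 3, 5) lies on the plane, its equation is 6x − y − z = 10.
Then n·(11, 12, 38) − 10 = 6.
|n| = √(36 + 1 + 1) = √38, so the distance is |6|/√38 = 3√38/19.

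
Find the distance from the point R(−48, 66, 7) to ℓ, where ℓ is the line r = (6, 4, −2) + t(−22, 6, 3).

Direction vector d = (−22, 6, 3).
AP = (−54, 62, 9); AP·d = 1587, |AP|² = 6841, |d|² = 529.
distance² = |AP|² − (AP·d)²/|d|² = 6841 − 2518569/529 = 2080, so the distance is 4√130.

4√130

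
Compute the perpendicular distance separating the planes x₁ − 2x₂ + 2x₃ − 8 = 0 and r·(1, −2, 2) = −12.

20/3

With common normal n = (1, −2, 2) (|n| = 3), the distance is |8 − (-12)|/|n| = 20/3.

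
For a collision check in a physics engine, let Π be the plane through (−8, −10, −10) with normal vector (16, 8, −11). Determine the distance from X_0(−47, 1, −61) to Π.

The plane has equation n·(r − (−8, −10, −10)) = 0, i.e. n·r = -98.
Then n·(−47, 1, −61) − (−98) = 25.
|n| = √(256 + 64 + 121) = 21, so the distance is |25|/21 = 25/21.

25/21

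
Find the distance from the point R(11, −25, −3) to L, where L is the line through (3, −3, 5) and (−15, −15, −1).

A direction vector is d = (−18, −12, −6).
AP = (8, −22, −8); AP·d = 168, |AP|² = 612, |d|² = 504.
distance² = |AP|² − (AP·d)²/|d|² = 612 − 28224/504 = 556, so the distance is 2√139.

2√139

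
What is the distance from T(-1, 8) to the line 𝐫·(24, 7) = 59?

The normal to the line is n = (24, 7) with |n| = 25.
|n·T − 59| = |32 − 59| = 27, so the distance is 27/25.

27/25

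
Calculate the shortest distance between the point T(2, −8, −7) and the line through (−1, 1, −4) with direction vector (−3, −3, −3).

6√2

Direction vector d = (−3, −3, −3).
AP = (3, −9, −3); AP·d = 27, |AP|² = 99, |d|² = 27.
distance² = |AP|² − (AP·d)²/|d|² = 99 − 729/27 = 72, so the distance is 6√2.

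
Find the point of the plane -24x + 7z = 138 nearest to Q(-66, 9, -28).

The perpendicular from Q has direction n = (-24, 0, 7): r = (-66, 9, -28) + μ(-24, 0, 7).
Substitute into the plane: n·(Q + μn) = 138 gives 1388 + 625μ = 138, so μ = -2.
Foot = (-66, 9, -28) + (-2)·(-24, 0, 7) = (-18, 9, -42).

(-18, 9, -42)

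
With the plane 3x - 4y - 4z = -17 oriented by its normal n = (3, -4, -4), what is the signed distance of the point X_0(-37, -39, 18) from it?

-10√41/41

n·X_0 − (-17) = -10.
|n| = √41, so the signed distance is -10√41/41.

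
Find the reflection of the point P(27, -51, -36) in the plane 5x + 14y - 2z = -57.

(47, 5, -44)

With n = (5, 14, -2), the signed offset is (n·P − (-57))/|n|² = -450/225 = -2.
P' = P − 2t·n = (27, -51, -36) − (-4)·(5, 14, -2) = (47, 5, -44).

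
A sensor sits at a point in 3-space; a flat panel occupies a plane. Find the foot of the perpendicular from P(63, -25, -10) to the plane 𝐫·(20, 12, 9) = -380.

(23, -49, -28)

The perpendicular from P has direction n = (20, 12, 9): r = (63, -25, -10) + t(20, 12, 9).
Substitute into the plane: n·(P + tn) = -380 gives 870 + 625t = -380, so t = -2.
Foot = (63, -25, -10) + (-2)·(20, 12, 9) = (23, -49, -28).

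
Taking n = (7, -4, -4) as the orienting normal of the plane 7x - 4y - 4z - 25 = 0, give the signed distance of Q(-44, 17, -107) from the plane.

3

n·Q − 25 = 27.
|n| = 9, so the signed distance is 27/9 = 3.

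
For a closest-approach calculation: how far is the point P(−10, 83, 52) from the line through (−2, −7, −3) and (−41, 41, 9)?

√4133

A direction vector is d = (−39, 48, 12).
AP = (−8, 90, 55); AP·d = 5292, |AP|² = 11189, |d|² = 3969.
distance² = |AP|² − (AP·d)²/|d|² = 11189 − 28005264/3969 = 4133, so the distance is √4133.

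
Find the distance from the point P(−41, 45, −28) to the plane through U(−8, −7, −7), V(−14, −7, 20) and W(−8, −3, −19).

27/11

UV = (−6, 0, 27) and UW = (0, 4, −12), so a normal is n = UV × UW = (−108, −72, −24).
n = (−108, −72, −24); n·P − 1536 = 324; |n| = 132; distance = 324/132 = 27/11.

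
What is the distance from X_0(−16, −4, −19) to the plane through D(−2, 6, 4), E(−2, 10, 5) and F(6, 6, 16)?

DE = (0, 4, 1) and DF = (8, 0, 12), so a normal is n = DE × DF = (48, 8, −32).
n = (48, 8, −32); n·P − (-176) = -16; |n| = 8√53; distance = 16/(8√53) = 2√53/53.

2/√53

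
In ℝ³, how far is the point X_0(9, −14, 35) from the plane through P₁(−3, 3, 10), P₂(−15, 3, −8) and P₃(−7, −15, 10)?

P₁P₂ = (−12, 0, −18) and P₁P₃ = (−4, −18, 0), so a normal is n = P₁P₂ × P₁P₃ = (−324, 72, 216).
Then n·(9, −14, 35) − 3348 = 288.
|n| = √(104976 + 5184 + 46656) = 396, so the distance is |288|/396 = 8/11.

8/11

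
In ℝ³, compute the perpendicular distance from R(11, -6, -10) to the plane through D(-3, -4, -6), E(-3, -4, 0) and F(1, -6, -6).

DE = (0, 0, 6) and DF = (4, -2, 0), so a normal is n = DE × DF = (12, 24, 0).
d = |12·11 + 24·(-6) − (-132)| / √(144 + 576 + 0) = |120| / (12√5) = 2√5.

2√5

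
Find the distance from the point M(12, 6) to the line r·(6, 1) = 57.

21√37/37

The normal to the line is n = (6, 1) with |n| = √37.
|n·M − 57| = |78 − 57| = 21, so the distance is 21/√37.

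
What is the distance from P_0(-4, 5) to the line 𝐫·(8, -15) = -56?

3

The normal to the line is n = (8, -15) with |n| = 17.
|n·P_0 − (-56)| = |-107 − (-56)| = 51, so the distance is 51/17 = 3.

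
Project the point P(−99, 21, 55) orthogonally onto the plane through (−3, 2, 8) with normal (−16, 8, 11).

(-19, -19, 0)

n = (−16, 8, 11), |n|² = 441, and n·P − 152 = 2205.
t = 2205/441 = 5, so the foot is P − t·n = (−99, 21, 55) − 5·(−16, 8, 11) = (−19, −19, 0).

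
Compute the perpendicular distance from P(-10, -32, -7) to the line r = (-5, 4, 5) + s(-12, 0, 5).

Direction vector d = (-12, 0, 5).
AP = (-5, -36, -12); AP·d = 0, |AP|² = 1465, |d|² = 169.
distance² = |AP|² − (AP·d)²/|d|² = 1465 − 0/169 = 1465, so the distance is √1465.

√1465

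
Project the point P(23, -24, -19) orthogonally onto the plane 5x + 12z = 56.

(28, -24, -7)

The perpendicular from P has direction n = (5, 0, 12): r = (23, -24, -19) + μ(5, 0, 12).
Substitute into the plane: n·(P + μn) = 56 gives -113 + 169μ = 56, so μ = 1.
Foot = (23, -24, -19) + 1·(5, 0, 12) = (28, -24, -7).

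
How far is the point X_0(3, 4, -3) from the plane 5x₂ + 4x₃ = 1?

7/√41

n = (0, 5, 4); n·P − 1 = 7; |n| = √41; distance = 7/√41 = 7√41/41.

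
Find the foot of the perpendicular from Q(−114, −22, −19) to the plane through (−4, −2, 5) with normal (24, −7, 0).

(-18, -50, -19)

n = (24, −7, 0), |n|² = 625, and n·Q − (-82) = -2500.
t = -2500/625 = -4, so the foot is Q − t·n = (−114, −22, −19) − (-4)·(24, −7, 0) = (−18, −50, −19).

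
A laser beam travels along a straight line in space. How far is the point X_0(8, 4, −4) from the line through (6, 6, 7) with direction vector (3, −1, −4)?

5

Direction vector d = (3, −1, −4).
AP = (2, −2, −11), and AP × d = (−3, −25, 4).
|AP × d|² = 650 and |d|² = 26, so the distance is √(650/26) = √25 = 5.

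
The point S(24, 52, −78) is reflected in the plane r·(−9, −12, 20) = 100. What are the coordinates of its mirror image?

n = (−9, −12, 20), |n|² = 625, n·S − 100 = -2500, so t = -2500/625 = -4.
Foot F = S − (-4)·n = (−12, 4, 2); the reflection is 2F − S = (−48, −44, 82).

(-48, -44, 82)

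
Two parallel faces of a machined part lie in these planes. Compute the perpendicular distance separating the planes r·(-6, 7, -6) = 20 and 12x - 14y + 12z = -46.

3/11

Divide the second equation by -2 to match normals: -6x + 7y - 6z = 23.
With common normal n = (-6, 7, -6) (|n| = 11), the distance is |20 − 23|/|n| = 3/11.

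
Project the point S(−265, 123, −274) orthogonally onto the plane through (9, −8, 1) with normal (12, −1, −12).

n = (12, −1, −12), |n|² = 289, and n·S − 104 = -119.
t = -119/289 = -7/17, so the foot is S − t·n = (−265, 123, −274) − (-7/17)·(12, −1, −12) = (−4421/17, 2084/17, −4742/17).

(-4421/17, 2084/17, -4742/17)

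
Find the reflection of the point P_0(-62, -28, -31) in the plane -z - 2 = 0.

(-62, -28, 27)

n = (0, 0, -1), |n|² = 1, n·P_0 − 2 = 29, so t = 29/1 = 29.
Foot F = P_0 − 29·n = (-62, -28, -2); the reflection is 2F − P_0 = (-62, -28, 27).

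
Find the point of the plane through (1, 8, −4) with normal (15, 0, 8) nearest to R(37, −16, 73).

(-23, -16, 41)

The perpendicular from R has direction n = (15, 0, 8): r = (37, −16, 73) + λ(15, 0, 8).
Substitute into the plane: n·(R + λn) = -17 gives 1139 + 289λ = -17, so λ = -4.
Foot = (37, −16, 73) + (-4)·(15, 0, 8) = (−23, −16, 41).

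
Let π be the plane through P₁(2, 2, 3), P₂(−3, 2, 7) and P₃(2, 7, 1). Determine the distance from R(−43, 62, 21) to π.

P₁P₂ = (−5, 0, 4) and P₁P₃ = (0, 5, −2), so a normal is n = P₁P₂ × P₁P₃ = (−20, −10, −25).
Then n·(−43, 62, 21) − (−135) = −150.
|n| = √(400 + 100 + 625) = 15√5, so the distance is |-150|/(15√5) = 2√5.

2√5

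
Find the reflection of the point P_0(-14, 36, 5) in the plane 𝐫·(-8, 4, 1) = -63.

With n = (-8, 4, 1), the signed offset is (n·P_0 − (-63))/|n|² = 324/81 = 4.
P_0' = P_0 − 2t·n = (-14, 36, 5) − 8·(-8, 4, 1) = (50, 4, -3).

(50, 4, -3)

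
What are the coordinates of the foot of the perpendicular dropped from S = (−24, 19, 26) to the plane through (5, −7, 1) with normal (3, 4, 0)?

n = (3, 4, 0), |n|² = 25, and n·S − (-13) = 17.
t = 17/25, so the foot is S − t·n = (−24, 19, 26) − (17/25)·(3, 4, 0) = (−651/25, 407/25, 26).

(-651/25, 407/25, 26)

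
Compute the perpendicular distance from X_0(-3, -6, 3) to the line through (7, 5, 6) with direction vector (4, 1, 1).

2√17

Direction vector d = (4, 1, 1).
AP = (-10, -11, -3), and AP × d = (-8, -2, 34).
|AP × d|² = 1224 and |d|² = 18, so the distance is √(1224/18) = √68 = 2√17.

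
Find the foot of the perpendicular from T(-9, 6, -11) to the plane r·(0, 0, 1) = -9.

n = (0, 0, 1), |n|² = 1, and n·T − (-9) = -2.
t = -2/1 = -2, so the foot is T − t·n = (-9, 6, -11) − (-2)·(0, 0, 1) = (-9, 6, -9).

(-9, 6, -9)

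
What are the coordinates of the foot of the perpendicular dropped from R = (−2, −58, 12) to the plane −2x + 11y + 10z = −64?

The perpendicular from R has direction n = (−2, 11, 10): r = (−2, −58, 12) + μ(−2, 11, 10).
Substitute into the plane: n·(R + μn) = -64 gives -514 + 225μ = -64, so μ = 2.
Foot = (−2, −58, 12) + 2·(−2, 11, 10) = (−6, −36, 32).

(-6, -36, 32)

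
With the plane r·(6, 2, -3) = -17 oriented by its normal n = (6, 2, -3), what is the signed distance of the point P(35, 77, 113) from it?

n·P − (-17) = 42.
|n| = 7, so the signed distance is 42/7 = 6.

6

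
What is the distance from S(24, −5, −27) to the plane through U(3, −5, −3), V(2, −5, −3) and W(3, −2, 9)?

UV = (−1, 0, 0) and UW = (0, 3, 12), so a normal is n = UV × UW = (0, 12, −3).
Then n·(24, −5, −27) − (−51) = 72.
|n| = √(0 + 144 + 9) = 3√17, so the distance is |72|/(3√17) = 24/√17.

24√17/17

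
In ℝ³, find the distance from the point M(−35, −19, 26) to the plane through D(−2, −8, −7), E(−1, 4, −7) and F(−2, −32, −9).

11/17

DE = (1, 12, 0) and DF = (0, −24, −2), so a normal is n = DE × DF = (−24, 2, −24).
d = |(-24)·(-35) + 2·(-19) + (-24)·26 − 200| / √(576 + 4 + 576) = |-22| / 34 = 11/17.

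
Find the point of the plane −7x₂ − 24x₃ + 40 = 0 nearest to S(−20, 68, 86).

(-20, 40, -10)

The perpendicular from S has direction n = (0, −7, −24): r = (−20, 68, 86) + t(0, −7, −24).
Substitute into the plane: n·(S + tn) = -40 gives -2540 + 625t = -40, so t = 4.
Foot = (−20, 68, 86) + 4·(0, −7, −24) = (−20, 40, −10).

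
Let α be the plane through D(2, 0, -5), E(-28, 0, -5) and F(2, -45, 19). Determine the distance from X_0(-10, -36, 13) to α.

18/17

DE = (-30, 0, 0) and DF = (0, -45, 24), so a normal is n = DE × DF = (0, 720, 1350).
n = (0, 720, 1350); n·P − (-6750) = -1620; |n| = 1530; distance = 1620/1530 = 18/17.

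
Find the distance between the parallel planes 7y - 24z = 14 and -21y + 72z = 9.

17/25

Divide the second equation by -3 to match normals: 7y - 24z = -3.
Both planes have normal n = (0, 7, -24), |n| = 25. Any point on the first plane is at distance |(-3) − 14|/|n| = 17/25 from the second.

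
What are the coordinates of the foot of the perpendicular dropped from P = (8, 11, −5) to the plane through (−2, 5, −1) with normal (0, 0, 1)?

(8, 11, -1)

The perpendicular from P has direction n = (0, 0, 1): r = (8, 11, −5) + μ(0, 0, 1).
Substitute into the plane: n·(P + μn) = -1 gives -5 + 1μ = -1, so μ = 4.
Foot = (8, 11, −5) + 4·(0, 0, 1) = (8, 11, −1).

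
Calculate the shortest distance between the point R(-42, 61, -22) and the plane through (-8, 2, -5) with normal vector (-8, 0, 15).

The plane has equation n·(r − (-8, 2, -5)) = 0, i.e. n·r = -11.
Then n·(-42, 61, -22) - (-11) = 17.
|n| = √(64 + 0 + 225) = 17, so the distance is |17|/17 = 1.

1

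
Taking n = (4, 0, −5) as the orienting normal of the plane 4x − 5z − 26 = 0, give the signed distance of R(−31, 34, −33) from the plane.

15√41/41

n·R − 26 = 15.
|n| = √41, so the signed distance is 15√41/41.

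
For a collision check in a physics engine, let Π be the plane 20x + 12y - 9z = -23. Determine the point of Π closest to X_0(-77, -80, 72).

n = (20, 12, -9), |n|² = 625, and n·X_0 − (-23) = -3125.
t = -3125/625 = -5, so the foot is X_0 − t·n = (-77, -80, 72) − (-5)·(20, 12, -9) = (23, -20, 27).

(23, -20, 27)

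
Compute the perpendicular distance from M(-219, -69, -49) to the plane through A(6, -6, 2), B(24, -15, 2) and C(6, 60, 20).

3

AB = (18, -9, 0) and AC = (0, 66, 18), so a normal is n = AB × AC = (-162, -324, 1188).
n = (-162, -324, 1188); n·P − 3348 = -3726; |n| = 1242; distance = 3726/1242 = 3.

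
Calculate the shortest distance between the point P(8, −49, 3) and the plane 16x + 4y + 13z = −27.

Normal vector n = (16, 4, 13), and n·(8, −49, 3) − (−27) = −2.
|n| = √(256 + 16 + 169) = 21, so the distance is |-2|/21 = 2/21.

2/21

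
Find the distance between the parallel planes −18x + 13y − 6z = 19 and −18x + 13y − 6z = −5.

Both planes have normal n = (−18, 13, −6), |n| = 23. Any point on the first plane is at distance |(-5) − 19|/|n| = 24/23 from the second.

24/23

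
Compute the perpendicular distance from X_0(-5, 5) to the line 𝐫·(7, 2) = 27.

d = |7·(-5) + 2·5 − 27| / √(49 + 4) = |-52|/√53 = 52√53/53.

52√53/53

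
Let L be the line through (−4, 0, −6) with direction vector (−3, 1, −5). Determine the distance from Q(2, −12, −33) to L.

Direction vector d = (−3, 1, −5).
AP = (6, −12, −27); AP·d = 105, |AP|² = 909, |d|² = 35.
distance² = |AP|² − (AP·d)²/|d|² = 909 − 11025/35 = 594, so the distance is 3√66.

3√66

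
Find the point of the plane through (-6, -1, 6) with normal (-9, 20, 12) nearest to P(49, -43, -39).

The perpendicular from P has direction n = (-9, 20, 12): r = (49, -43, -39) + μ(-9, 20, 12).
Substitute into the plane: n·(P + μn) = 106 gives -1769 + 625μ = 106, so μ = 3.
Foot = (49, -43, -39) + 3·(-9, 20, 12) = (22, 17, -3).

(22, 17, -3)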